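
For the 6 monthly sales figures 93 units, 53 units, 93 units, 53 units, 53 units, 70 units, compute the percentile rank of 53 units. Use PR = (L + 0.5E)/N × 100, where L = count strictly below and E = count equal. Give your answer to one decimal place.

25.0

N = 6.
Strictly below 53: 0. Equal to 53: 3.
PR = (0 + 0.5·3)/6 × 100 = 25.0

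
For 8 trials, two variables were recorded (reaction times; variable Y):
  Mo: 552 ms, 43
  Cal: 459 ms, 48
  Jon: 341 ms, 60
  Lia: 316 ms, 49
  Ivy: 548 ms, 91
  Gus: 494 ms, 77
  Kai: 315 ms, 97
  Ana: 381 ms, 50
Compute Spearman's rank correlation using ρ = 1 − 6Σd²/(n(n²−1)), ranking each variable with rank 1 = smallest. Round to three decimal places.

-0.333

Ranks of variable 1: 8, 5, 3, 2, 7, 6, 1, 4
Ranks of variable 2: 1, 2, 5, 3, 7, 6, 8, 4
d = r₁ − r₂: 7, 3, -2, -1, 0, 0, -7, 0
d²: 49, 9, 4, 1, 0, 0, 49, 0; Σd² = 112
ρ = 1 − 6·112/(8·63) = 1 − 672/504 = -0.333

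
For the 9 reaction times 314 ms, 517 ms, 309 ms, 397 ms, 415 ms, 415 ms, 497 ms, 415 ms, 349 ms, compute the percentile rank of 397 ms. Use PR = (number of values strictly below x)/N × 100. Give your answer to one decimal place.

N = 9.
Strictly below 397: 3. Equal to 397: 1.
PR = 3/9 × 100 = 33.3

33.3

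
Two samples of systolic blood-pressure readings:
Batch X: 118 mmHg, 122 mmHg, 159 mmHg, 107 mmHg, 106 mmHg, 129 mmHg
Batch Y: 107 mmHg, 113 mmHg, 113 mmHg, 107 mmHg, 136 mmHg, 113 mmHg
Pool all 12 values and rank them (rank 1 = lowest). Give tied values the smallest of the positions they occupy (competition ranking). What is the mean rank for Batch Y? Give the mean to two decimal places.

Sorted (ascending): 106, 107, 107, 107, 113, 113, 113, 118, 122, 129, 136, 159
The 3 values of 107 occupy positions 2–4 → each gets rank 2.
The 3 values of 113 occupy positions 5–7 → each gets rank 5.
Batch Y values → pooled ranks: 107→2, 113→5, 113→5, 107→2, 136→11, 113→5
Mean rank = (2 + 5 + 5 + 2 + 11 + 5) / 6 = 5.00

5.00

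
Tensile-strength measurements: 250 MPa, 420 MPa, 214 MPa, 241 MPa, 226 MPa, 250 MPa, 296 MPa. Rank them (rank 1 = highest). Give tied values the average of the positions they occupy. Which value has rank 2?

Sorted (descending): 420, 296, 250, 250, 241, 226, 214
The 2 values of 250 occupy positions 3–4 → average rank (3+4)/2 = 3.5.
Rank 2 → value 296.

296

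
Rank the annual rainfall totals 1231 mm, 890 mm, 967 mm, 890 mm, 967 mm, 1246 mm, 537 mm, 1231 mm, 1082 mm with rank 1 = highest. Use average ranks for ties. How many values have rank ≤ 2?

1

Sorted (descending): 1246, 1231, 1231, 1082, 967, 967, 890, 890, 537
The 2 values of 1231 occupy positions 2–3 → average rank (2+3)/2 = 2.5.
The 2 values of 967 occupy positions 5–6 → average rank (5+6)/2 = 5.5.
The 2 values of 890 occupy positions 7–8 → average rank (7+8)/2 = 7.5.
Ranks ≤ 2: {1} → 1 value.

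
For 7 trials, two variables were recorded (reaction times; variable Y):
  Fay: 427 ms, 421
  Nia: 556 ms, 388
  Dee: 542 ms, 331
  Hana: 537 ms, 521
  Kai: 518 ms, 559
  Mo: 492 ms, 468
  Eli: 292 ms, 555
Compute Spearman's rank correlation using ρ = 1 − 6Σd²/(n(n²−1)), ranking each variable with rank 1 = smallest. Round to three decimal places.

-0.536

Ranks of variable 1: 2, 7, 6, 5, 4, 3, 1
Ranks of variable 2: 3, 2, 1, 5, 7, 4, 6
d = r₁ − r₂: -1, 5, 5, 0, -3, -1, -5
d²: 1, 25, 25, 0, 9, 1, 25; Σd² = 86
ρ = 1 − 6·86/(7·48) = 1 − 516/336 = -0.536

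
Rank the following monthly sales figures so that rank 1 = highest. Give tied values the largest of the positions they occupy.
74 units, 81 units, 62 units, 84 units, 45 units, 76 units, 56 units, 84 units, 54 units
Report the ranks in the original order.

Sorted (descending): 84, 84, 81, 76, 74, 62, 56, 54, 45
The 2 values of 84 occupy positions 1–2 → each gets rank 2.

5, 3, 6, 2, 9, 4, 7, 2, 8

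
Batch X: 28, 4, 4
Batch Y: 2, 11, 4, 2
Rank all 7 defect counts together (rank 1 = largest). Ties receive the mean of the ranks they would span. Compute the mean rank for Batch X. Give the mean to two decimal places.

Sorted (descending): 28, 11, 4, 4, 4, 2, 2
The 3 values of 4 occupy positions 3–5 → average rank 4.
The 2 values of 2 occupy positions 6–7 → average rank (6+7)/2 = 6.5.
Batch X values → pooled ranks: 28→1, 4→4, 4→4
Mean rank = (1 + 4 + 4) / 3 = 3.00

3.00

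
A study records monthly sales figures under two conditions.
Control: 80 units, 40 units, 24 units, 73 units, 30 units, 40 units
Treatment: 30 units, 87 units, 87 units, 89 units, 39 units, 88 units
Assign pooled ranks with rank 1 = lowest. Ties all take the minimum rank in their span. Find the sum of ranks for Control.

28

Sorted (ascending): 24, 30, 30, 39, 40, 40, 73, 80, 87, 87, 88, 89
The 2 values of 30 occupy positions 2–3 → each gets rank 2.
The 2 values of 40 occupy positions 5–6 → each gets rank 5.
The 2 values of 87 occupy positions 9–10 → each gets rank 9.
Control values → pooled ranks: 80→8, 40→5, 24→1, 73→7, 30→2, 40→5
Rank sum = 8 + 5 + 1 + 7 + 2 + 5 = 28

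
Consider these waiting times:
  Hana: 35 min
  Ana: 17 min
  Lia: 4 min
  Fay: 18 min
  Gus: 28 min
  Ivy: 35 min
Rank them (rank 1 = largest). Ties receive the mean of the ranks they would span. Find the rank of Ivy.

Sorted (descending): 35, 35, 28, 18, 17, 4
The 2 values of 35 occupy positions 1–2 → average rank (1+2)/2 = 1.5.
Ivy has value 35 min → rank 1.5.

1.5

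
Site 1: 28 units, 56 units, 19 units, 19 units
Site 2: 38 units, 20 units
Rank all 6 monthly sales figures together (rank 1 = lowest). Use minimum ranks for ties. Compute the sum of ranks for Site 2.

Sorted (ascending): 19, 19, 20, 28, 38, 56
The 2 values of 19 occupy positions 1–2 → each gets rank 1.
Site 2 values → pooled ranks: 38→5, 20→3
Rank sum = 5 + 3 = 8

8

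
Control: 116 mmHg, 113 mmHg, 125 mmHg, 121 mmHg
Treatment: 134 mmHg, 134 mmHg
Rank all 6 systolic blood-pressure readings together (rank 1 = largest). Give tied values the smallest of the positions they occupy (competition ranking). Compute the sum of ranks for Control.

18

Sorted (descending): 134, 134, 125, 121, 116, 113
The 2 values of 134 occupy positions 1–2 → each gets rank 1.
Control values → pooled ranks: 116→5, 113→6, 125→3, 121→4
Rank sum = 5 + 6 + 3 + 4 = 18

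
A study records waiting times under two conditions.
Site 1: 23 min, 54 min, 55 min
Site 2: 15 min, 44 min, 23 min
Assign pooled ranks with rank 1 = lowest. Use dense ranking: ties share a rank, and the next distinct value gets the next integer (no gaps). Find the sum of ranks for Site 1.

Sorted (ascending): 15, 23, 23, 44, 54, 55
The 2 values of 23 share dense rank 2.
Remaining distinct values take the next consecutive integers.
Site 1 values → pooled ranks: 23→2, 54→4, 55→5
Rank sum = 2 + 4 + 5 = 11

11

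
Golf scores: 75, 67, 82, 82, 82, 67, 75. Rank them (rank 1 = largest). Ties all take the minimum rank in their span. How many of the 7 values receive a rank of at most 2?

Sorted (descending): 82, 82, 82, 75, 75, 67, 67
The 3 values of 82 occupy positions 1–3 → each gets rank 1.
The 2 values of 75 occupy positions 4–5 → each gets rank 4.
The 2 values of 67 occupy positions 6–7 → each gets rank 6.
Ranks ≤ 2: {1, 1, 1} → 3 values.

3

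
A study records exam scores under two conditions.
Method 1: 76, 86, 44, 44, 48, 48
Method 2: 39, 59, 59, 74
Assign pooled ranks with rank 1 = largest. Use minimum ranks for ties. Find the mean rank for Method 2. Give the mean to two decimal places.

Sorted (descending): 86, 76, 74, 59, 59, 48, 48, 44, 44, 39
The 2 values of 59 occupy positions 4–5 → each gets rank 4.
The 2 values of 48 occupy positions 6–7 → each gets rank 6.
The 2 values of 44 occupy positions 8–9 → each gets rank 8.
Method 2 values → pooled ranks: 39→10, 59→4, 59→4, 74→3
Mean rank = (10 + 4 + 4 + 3) / 4 = 5.25

5.25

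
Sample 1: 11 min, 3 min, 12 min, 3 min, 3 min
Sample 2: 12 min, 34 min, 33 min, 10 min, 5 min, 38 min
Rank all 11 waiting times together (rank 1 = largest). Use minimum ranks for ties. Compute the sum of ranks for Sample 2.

25

Sorted (descending): 38, 34, 33, 12, 12, 11, 10, 5, 3, 3, 3
The 2 values of 12 occupy positions 4–5 → each gets rank 4.
The 3 values of 3 occupy positions 9–11 → each gets rank 9.
Sample 2 values → pooled ranks: 12→4, 34→2, 33→3, 10→7, 5→8, 38→1
Rank sum = 4 + 2 + 3 + 7 + 8 + 1 = 25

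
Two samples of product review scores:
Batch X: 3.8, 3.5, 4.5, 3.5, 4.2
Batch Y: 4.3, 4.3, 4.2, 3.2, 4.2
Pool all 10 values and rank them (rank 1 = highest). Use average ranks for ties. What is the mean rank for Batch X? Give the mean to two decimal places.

6.00

Sorted (descending): 4.5, 4.3, 4.3, 4.2, 4.2, 4.2, 3.8, 3.5, 3.5, 3.2
The 2 values of 4.3 occupy positions 2–3 → average rank (2+3)/2 = 2.5.
The 3 values of 4.2 occupy positions 4–6 → average rank 5.
The 2 values of 3.5 occupy positions 8–9 → average rank (8+9)/2 = 8.5.
Batch X values → pooled ranks: 3.8→7, 3.5→8.5, 4.5→1, 3.5→8.5, 4.2→5
Mean rank = (7 + 8.5 + 1 + 8.5 + 5) / 5 = 6.00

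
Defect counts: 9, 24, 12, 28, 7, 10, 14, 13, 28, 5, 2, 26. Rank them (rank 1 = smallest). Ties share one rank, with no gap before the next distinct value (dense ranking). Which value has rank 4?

9

Sorted (ascending): 2, 5, 7, 9, 10, 12, 13, 14, 24, 26, 28, 28
The 2 values of 28 share dense rank 11.
Remaining distinct values take the next consecutive integers.
Rank 4 → value 9.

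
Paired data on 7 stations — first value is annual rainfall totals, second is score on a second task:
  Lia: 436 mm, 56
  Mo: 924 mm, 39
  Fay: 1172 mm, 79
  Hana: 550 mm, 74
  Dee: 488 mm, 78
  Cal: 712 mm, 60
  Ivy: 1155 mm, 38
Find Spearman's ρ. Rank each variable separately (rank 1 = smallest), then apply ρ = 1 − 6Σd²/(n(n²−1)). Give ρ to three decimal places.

-0.036

Ranks of variable 1: 1, 5, 7, 3, 2, 4, 6
Ranks of variable 2: 3, 2, 7, 5, 6, 4, 1
d = r₁ − r₂: -2, 3, 0, -2, -4, 0, 5
d²: 4, 9, 0, 4, 16, 0, 25; Σd² = 58
ρ = 1 − 6·58/(7·48) = 1 − 348/336 = -0.036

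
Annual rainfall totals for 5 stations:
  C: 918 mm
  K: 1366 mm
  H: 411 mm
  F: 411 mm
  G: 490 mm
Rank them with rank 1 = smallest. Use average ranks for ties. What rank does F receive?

Sorted (ascending): 411, 411, 490, 918, 1366
The 2 values of 411 occupy positions 1–2 → average rank (1+2)/2 = 1.5.
F has value 411 mm → rank 1.5.

1.5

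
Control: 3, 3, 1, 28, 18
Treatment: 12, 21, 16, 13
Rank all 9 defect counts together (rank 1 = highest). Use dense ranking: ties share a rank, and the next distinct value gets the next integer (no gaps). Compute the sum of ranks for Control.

26

Sorted (descending): 28, 21, 18, 16, 13, 12, 3, 3, 1
The 2 values of 3 share dense rank 7.
Remaining distinct values take the next consecutive integers.
Control values → pooled ranks: 3→7, 3→7, 1→8, 28→1, 18→3
Rank sum = 7 + 7 + 8 + 1 + 3 = 26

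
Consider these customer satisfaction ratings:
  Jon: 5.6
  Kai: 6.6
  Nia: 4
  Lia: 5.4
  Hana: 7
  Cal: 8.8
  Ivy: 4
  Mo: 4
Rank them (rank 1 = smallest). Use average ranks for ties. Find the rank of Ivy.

Sorted (ascending): 4, 4, 4, 5.4, 5.6, 6.6, 7, 8.8
The 3 values of 4 occupy positions 1–3 → average rank 2.
Ivy has value 4 → rank 2.

2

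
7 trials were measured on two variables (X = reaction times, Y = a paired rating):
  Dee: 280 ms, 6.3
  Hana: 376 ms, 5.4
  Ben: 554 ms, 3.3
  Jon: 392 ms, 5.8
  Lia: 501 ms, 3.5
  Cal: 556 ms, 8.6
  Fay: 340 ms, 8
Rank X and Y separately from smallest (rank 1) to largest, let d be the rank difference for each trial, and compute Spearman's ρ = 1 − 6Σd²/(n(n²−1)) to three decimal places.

-0.179

Ranks of variable 1: 1, 3, 6, 4, 5, 7, 2
Ranks of variable 2: 5, 3, 1, 4, 2, 7, 6
d = r₁ − r₂: -4, 0, 5, 0, 3, 0, -4
d²: 16, 0, 25, 0, 9, 0, 16; Σd² = 66
ρ = 1 − 6·66/(7·48) = 1 − 396/336 = -0.179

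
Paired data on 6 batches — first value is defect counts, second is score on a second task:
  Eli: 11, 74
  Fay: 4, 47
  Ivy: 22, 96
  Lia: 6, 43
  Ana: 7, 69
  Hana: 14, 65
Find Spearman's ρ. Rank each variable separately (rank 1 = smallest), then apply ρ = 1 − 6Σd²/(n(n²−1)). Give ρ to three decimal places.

Ranks of variable 1: 4, 1, 6, 2, 3, 5
Ranks of variable 2: 5, 2, 6, 1, 4, 3
d = r₁ − r₂: -1, -1, 0, 1, -1, 2
d²: 1, 1, 0, 1, 1, 4; Σd² = 8
ρ = 1 − 6·8/(6·35) = 1 − 48/210 = 0.771

0.771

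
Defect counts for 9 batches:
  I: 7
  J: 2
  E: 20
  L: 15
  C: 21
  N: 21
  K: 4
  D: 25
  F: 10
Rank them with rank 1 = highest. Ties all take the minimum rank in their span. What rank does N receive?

Sorted (descending): 25, 21, 21, 20, 15, 10, 7, 4, 2
The 2 values of 21 occupy positions 2–3 → each gets rank 2.
N has value 21 → rank 2.

2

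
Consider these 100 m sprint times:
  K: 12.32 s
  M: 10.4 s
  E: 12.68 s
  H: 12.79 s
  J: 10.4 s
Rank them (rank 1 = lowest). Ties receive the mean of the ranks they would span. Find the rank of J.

Sorted (ascending): 10.4, 10.4, 12.32, 12.68, 12.79
The 2 values of 10.4 occupy positions 1–2 → average rank (1+2)/2 = 1.5.
J has value 10.4 s → rank 1.5.

1.5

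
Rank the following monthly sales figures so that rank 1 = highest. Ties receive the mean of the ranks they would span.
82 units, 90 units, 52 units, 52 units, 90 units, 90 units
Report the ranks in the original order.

4, 2, 5.5, 5.5, 2, 2

Sorted (descending): 90, 90, 90, 82, 52, 52
The 3 values of 90 occupy positions 1–3 → average rank 2.
The 2 values of 52 occupy positions 5–6 → average rank (5+6)/2 = 5.5.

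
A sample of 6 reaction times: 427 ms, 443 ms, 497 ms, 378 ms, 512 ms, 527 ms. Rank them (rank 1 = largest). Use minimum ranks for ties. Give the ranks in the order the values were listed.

Sorted (descending): 527, 512, 497, 443, 427, 378
No ties — each value takes its position as its rank.

5, 4, 3, 6, 2, 1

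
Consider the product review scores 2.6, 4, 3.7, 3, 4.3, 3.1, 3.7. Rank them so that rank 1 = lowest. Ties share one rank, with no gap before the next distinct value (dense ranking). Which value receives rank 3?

3.1

Sorted (ascending): 2.6, 3, 3.1, 3.7, 3.7, 4, 4.3
The 2 values of 3.7 share dense rank 4.
Remaining distinct values take the next consecutive integers.
Rank 3 → value 3.1.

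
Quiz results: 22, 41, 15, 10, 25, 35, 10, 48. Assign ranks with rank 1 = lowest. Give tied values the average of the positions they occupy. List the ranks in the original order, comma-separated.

4, 7, 3, 1.5, 5, 6, 1.5, 8

Sorted (ascending): 10, 10, 15, 22, 25, 35, 41, 48
The 2 values of 10 occupy positions 1–2 → average rank (1+2)/2 = 1.5.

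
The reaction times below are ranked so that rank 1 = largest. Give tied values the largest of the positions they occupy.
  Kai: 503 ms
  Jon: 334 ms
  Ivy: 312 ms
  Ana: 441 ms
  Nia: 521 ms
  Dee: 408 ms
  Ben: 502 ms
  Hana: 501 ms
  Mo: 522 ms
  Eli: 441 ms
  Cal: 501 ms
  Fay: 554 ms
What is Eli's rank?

9

Sorted (descending): 554, 522, 521, 503, 502, 501, 501, 441, 441, 408, 334, 312
The 2 values of 501 occupy positions 6–7 → each gets rank 7.
The 2 values of 441 occupy positions 8–9 → each gets rank 9.
Eli has value 441 ms → rank 9.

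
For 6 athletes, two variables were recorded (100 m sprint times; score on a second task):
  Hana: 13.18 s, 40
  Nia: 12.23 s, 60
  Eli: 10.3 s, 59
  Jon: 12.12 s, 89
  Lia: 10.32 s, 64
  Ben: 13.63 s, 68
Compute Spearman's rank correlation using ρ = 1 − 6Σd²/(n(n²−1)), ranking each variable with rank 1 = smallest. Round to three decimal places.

0.086

Ranks of variable 1: 5, 4, 1, 3, 2, 6
Ranks of variable 2: 1, 3, 2, 6, 4, 5
d = r₁ − r₂: 4, 1, -1, -3, -2, 1
d²: 16, 1, 1, 9, 4, 1; Σd² = 32
ρ = 1 − 6·32/(6·35) = 1 − 192/210 = 0.086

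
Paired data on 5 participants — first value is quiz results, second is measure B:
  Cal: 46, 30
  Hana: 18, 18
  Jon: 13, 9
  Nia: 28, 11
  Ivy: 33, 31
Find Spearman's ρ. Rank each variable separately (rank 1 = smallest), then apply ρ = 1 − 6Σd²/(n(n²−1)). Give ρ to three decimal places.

Ranks of variable 1: 5, 2, 1, 3, 4
Ranks of variable 2: 4, 3, 1, 2, 5
d = r₁ − r₂: 1, -1, 0, 1, -1
d²: 1, 1, 0, 1, 1; Σd² = 4
ρ = 1 − 6·4/(5·24) = 1 − 24/120 = 0.800

0.800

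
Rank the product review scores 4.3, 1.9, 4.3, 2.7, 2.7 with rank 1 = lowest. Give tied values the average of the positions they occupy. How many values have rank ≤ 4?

3

Sorted (ascending): 1.9, 2.7, 2.7, 4.3, 4.3
The 2 values of 2.7 occupy positions 2–3 → average rank (2+3)/2 = 2.5.
The 2 values of 4.3 occupy positions 4–5 → average rank (4+5)/2 = 4.5.
Ranks ≤ 4: {1, 2.5, 2.5} → 3 values.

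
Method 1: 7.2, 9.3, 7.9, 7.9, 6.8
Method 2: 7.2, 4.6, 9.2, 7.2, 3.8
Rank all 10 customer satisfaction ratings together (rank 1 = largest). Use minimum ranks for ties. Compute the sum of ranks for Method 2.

Sorted (descending): 9.3, 9.2, 7.9, 7.9, 7.2, 7.2, 7.2, 6.8, 4.6, 3.8
The 2 values of 7.9 occupy positions 3–4 → each gets rank 3.
The 3 values of 7.2 occupy positions 5–7 → each gets rank 5.
Method 2 values → pooled ranks: 7.2→5, 4.6→9, 9.2→2, 7.2→5, 3.8→10
Rank sum = 5 + 9 + 2 + 5 + 10 = 31

31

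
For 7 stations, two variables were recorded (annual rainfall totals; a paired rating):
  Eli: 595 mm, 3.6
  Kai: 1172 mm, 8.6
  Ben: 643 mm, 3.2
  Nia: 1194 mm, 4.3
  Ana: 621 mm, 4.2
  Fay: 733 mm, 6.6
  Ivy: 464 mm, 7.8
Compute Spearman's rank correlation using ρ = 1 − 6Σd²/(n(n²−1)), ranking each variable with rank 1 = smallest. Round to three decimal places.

Ranks of variable 1: 2, 6, 4, 7, 3, 5, 1
Ranks of variable 2: 2, 7, 1, 4, 3, 5, 6
d = r₁ − r₂: 0, -1, 3, 3, 0, 0, -5
d²: 0, 1, 9, 9, 0, 0, 25; Σd² = 44
ρ = 1 − 6·44/(7·48) = 1 − 264/336 = 0.214

0.214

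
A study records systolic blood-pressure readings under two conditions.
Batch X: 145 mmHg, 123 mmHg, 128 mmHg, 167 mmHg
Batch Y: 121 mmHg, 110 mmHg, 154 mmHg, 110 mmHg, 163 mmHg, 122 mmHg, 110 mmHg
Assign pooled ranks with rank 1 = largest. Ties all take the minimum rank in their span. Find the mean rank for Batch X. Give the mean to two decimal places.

Sorted (descending): 167, 163, 154, 145, 128, 123, 122, 121, 110, 110, 110
The 3 values of 110 occupy positions 9–11 → each gets rank 9.
Batch X values → pooled ranks: 145→4, 123→6, 128→5, 167→1
Mean rank = (4 + 6 + 5 + 1) / 4 = 4.00

4.00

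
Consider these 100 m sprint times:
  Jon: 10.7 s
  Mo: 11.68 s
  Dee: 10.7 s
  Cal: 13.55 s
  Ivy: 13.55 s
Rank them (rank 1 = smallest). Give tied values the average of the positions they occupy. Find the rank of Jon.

1.5

Sorted (ascending): 10.7, 10.7, 11.68, 13.55, 13.55
The 2 values of 10.7 occupy positions 1–2 → average rank (1+2)/2 = 1.5.
The 2 values of 13.55 occupy positions 4–5 → average rank (4+5)/2 = 4.5.
Jon has value 10.7 s → rank 1.5.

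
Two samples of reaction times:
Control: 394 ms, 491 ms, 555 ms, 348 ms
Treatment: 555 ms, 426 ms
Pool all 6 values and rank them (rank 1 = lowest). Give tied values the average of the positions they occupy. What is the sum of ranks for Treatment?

Sorted (ascending): 348, 394, 426, 491, 555, 555
The 2 values of 555 occupy positions 5–6 → average rank (5+6)/2 = 5.5.
Treatment values → pooled ranks: 555→5.5, 426→3
Rank sum = 5.5 + 3 = 8.5

8.5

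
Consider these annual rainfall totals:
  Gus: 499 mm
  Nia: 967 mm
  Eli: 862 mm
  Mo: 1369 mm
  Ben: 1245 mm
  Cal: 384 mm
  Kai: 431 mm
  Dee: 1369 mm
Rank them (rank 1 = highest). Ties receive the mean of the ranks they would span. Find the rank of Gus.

6

Sorted (descending): 1369, 1369, 1245, 967, 862, 499, 431, 384
The 2 values of 1369 occupy positions 1–2 → average rank (1+2)/2 = 1.5.
Gus has value 499 mm → rank 6.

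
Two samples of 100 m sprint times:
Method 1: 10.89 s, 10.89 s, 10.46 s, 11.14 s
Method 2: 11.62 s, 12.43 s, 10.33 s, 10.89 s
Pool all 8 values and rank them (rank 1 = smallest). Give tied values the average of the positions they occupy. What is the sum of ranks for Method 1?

Sorted (ascending): 10.33, 10.46, 10.89, 10.89, 10.89, 11.14, 11.62, 12.43
The 3 values of 10.89 occupy positions 3–5 → average rank 4.
Method 1 values → pooled ranks: 10.89→4, 10.89→4, 10.46→2, 11.14→6
Rank sum = 4 + 4 + 2 + 6 = 16

16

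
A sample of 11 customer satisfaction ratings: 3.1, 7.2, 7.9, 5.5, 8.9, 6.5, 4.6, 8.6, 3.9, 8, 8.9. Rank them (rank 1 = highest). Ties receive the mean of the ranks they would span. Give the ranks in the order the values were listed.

Sorted (descending): 8.9, 8.9, 8.6, 8, 7.9, 7.2, 6.5, 5.5, 4.6, 3.9, 3.1
The 2 values of 8.9 occupy positions 1–2 → average rank (1+2)/2 = 1.5.

11, 6, 5, 8, 1.5, 7, 9, 3, 10, 4, 1.5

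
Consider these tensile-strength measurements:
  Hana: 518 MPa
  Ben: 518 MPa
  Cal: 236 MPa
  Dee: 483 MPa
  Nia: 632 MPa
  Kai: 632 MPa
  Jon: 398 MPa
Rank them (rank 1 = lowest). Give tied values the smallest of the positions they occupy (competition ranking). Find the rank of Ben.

4

Sorted (ascending): 236, 398, 483, 518, 518, 632, 632
The 2 values of 518 occupy positions 4–5 → each gets rank 4.
The 2 values of 632 occupy positions 6–7 → each gets rank 6.
Ben has value 518 MPa → rank 4.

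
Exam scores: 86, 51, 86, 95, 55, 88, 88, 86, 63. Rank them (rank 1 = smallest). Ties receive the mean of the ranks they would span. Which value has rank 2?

Sorted (ascending): 51, 55, 63, 86, 86, 86, 88, 88, 95
The 3 values of 86 occupy positions 4–6 → average rank 5.
The 2 values of 88 occupy positions 7–8 → average rank (7+8)/2 = 7.5.
Rank 2 → value 55.

55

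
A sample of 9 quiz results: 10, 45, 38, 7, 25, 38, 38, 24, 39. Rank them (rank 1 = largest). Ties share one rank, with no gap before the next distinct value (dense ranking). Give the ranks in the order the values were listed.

6, 1, 3, 7, 4, 3, 3, 5, 2

Sorted (descending): 45, 39, 38, 38, 38, 25, 24, 10, 7
The 3 values of 38 share dense rank 3.
Remaining distinct values take the next consecutive integers.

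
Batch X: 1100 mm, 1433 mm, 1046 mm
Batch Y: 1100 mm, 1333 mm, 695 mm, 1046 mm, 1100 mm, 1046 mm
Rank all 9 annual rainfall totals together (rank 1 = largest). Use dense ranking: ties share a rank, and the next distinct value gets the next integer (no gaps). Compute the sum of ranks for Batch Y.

Sorted (descending): 1433, 1333, 1100, 1100, 1100, 1046, 1046, 1046, 695
The 3 values of 1100 share dense rank 3.
The 3 values of 1046 share dense rank 4.
Remaining distinct values take the next consecutive integers.
Batch Y values → pooled ranks: 1100→3, 1333→2, 695→5, 1046→4, 1100→3, 1046→4
Rank sum = 3 + 2 + 5 + 4 + 3 + 4 = 21

21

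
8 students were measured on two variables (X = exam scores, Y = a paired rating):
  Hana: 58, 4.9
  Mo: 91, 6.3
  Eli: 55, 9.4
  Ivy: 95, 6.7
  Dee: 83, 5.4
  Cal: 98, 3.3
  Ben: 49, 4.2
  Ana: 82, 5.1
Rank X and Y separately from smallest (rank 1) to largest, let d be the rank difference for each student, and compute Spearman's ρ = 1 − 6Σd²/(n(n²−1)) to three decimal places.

-0.024

Ranks of variable 1: 3, 6, 2, 7, 5, 8, 1, 4
Ranks of variable 2: 3, 6, 8, 7, 5, 1, 2, 4
d = r₁ − r₂: 0, 0, -6, 0, 0, 7, -1, 0
d²: 0, 0, 36, 0, 0, 49, 1, 0; Σd² = 86
ρ = 1 − 6·86/(8·63) = 1 − 516/504 = -0.024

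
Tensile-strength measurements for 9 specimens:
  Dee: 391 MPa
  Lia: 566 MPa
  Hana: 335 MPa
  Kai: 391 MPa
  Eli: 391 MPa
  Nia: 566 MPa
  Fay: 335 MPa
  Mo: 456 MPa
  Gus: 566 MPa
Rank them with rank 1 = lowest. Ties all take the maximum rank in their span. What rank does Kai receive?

5

Sorted (ascending): 335, 335, 391, 391, 391, 456, 566, 566, 566
The 2 values of 335 occupy positions 1–2 → each gets rank 2.
The 3 values of 391 occupy positions 3–5 → each gets rank 5.
The 3 values of 566 occupy positions 7–9 → each gets rank 9.
Kai has value 391 MPa → rank 5.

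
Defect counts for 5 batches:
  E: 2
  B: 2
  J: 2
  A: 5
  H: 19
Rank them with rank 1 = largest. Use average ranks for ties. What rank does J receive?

4

Sorted (descending): 19, 5, 2, 2, 2
The 3 values of 2 occupy positions 3–5 → average rank 4.
J has value 2 → rank 4.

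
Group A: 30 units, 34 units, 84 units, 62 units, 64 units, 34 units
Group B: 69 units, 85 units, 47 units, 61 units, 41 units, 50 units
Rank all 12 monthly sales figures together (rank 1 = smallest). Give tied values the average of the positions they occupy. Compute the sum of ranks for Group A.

34

Sorted (ascending): 30, 34, 34, 41, 47, 50, 61, 62, 64, 69, 84, 85
The 2 values of 34 occupy positions 2–3 → average rank (2+3)/2 = 2.5.
Group A values → pooled ranks: 30→1, 34→2.5, 84→11, 62→8, 64→9, 34→2.5
Rank sum = 1 + 2.5 + 11 + 8 + 9 + 2.5 = 34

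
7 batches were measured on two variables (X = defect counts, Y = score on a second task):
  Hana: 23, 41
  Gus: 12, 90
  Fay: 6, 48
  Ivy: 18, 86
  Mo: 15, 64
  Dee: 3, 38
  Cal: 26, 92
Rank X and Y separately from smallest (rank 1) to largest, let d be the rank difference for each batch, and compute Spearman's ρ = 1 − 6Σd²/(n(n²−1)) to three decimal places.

0.536

Ranks of variable 1: 6, 3, 2, 5, 4, 1, 7
Ranks of variable 2: 2, 6, 3, 5, 4, 1, 7
d = r₁ − r₂: 4, -3, -1, 0, 0, 0, 0
d²: 16, 9, 1, 0, 0, 0, 0; Σd² = 26
ρ = 1 − 6·26/(7·48) = 1 − 156/336 = 0.536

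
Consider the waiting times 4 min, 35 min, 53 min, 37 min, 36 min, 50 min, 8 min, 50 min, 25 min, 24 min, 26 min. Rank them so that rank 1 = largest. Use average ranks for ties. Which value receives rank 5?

Sorted (descending): 53, 50, 50, 37, 36, 35, 26, 25, 24, 8, 4
The 2 values of 50 occupy positions 2–3 → average rank (2+3)/2 = 2.5.
Rank 5 → value 36.

36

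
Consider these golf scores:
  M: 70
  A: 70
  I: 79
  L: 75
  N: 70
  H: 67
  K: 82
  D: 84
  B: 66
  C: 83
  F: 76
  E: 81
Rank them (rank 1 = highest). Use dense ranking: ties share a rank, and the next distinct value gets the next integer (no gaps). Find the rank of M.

8

Sorted (descending): 84, 83, 82, 81, 79, 76, 75, 70, 70, 70, 67, 66
The 3 values of 70 share dense rank 8.
Remaining distinct values take the next consecutive integers.
M has value 70 → rank 8.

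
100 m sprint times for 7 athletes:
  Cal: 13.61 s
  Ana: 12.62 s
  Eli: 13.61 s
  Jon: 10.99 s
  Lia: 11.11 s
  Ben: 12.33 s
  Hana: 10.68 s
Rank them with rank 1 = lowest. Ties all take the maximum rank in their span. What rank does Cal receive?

Sorted (ascending): 10.68, 10.99, 11.11, 12.33, 12.62, 13.61, 13.61
The 2 values of 13.61 occupy positions 6–7 → each gets rank 7.
Cal has value 13.61 s → rank 7.

7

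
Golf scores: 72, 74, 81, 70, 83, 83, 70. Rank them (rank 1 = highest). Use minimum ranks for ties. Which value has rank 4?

Sorted (descending): 83, 83, 81, 74, 72, 70, 70
The 2 values of 83 occupy positions 1–2 → each gets rank 1.
The 2 values of 70 occupy positions 6–7 → each gets rank 6.
Rank 4 → value 74.

74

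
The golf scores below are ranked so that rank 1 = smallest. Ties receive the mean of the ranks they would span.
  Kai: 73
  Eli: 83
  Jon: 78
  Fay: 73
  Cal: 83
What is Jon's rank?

Sorted (ascending): 73, 73, 78, 83, 83
The 2 values of 73 occupy positions 1–2 → average rank (1+2)/2 = 1.5.
The 2 values of 83 occupy positions 4–5 → average rank (4+5)/2 = 4.5.
Jon has value 78 → rank 3.

3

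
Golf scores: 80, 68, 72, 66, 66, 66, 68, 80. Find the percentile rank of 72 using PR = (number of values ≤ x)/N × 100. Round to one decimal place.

N = 8.
Strictly below 72: 5. Equal to 72: 1.
PR = 6/8 × 100 = 75.0

75.0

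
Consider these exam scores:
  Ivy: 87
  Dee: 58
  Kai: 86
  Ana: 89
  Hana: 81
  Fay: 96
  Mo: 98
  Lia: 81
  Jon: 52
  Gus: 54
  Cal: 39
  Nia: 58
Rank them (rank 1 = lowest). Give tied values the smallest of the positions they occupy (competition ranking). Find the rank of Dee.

Sorted (ascending): 39, 52, 54, 58, 58, 81, 81, 86, 87, 89, 96, 98
The 2 values of 58 occupy positions 4–5 → each gets rank 4.
The 2 values of 81 occupy positions 6–7 → each gets rank 6.
Dee has value 58 → rank 4.

4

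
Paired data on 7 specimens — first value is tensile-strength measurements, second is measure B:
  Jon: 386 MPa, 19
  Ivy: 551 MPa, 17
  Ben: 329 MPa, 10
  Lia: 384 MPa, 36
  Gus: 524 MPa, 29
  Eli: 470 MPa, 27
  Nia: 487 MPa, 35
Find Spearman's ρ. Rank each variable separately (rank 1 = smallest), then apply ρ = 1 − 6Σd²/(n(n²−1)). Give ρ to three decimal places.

0.071

Ranks of variable 1: 3, 7, 1, 2, 6, 4, 5
Ranks of variable 2: 3, 2, 1, 7, 5, 4, 6
d = r₁ − r₂: 0, 5, 0, -5, 1, 0, -1
d²: 0, 25, 0, 25, 1, 0, 1; Σd² = 52
ρ = 1 − 6·52/(7·48) = 1 − 312/336 = 0.071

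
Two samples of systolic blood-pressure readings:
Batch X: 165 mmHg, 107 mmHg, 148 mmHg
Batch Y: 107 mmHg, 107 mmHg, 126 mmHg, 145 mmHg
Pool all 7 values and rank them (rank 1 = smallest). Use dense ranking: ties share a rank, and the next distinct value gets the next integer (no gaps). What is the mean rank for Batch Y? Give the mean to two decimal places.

1.75

Sorted (ascending): 107, 107, 107, 126, 145, 148, 165
The 3 values of 107 share dense rank 1.
Remaining distinct values take the next consecutive integers.
Batch Y values → pooled ranks: 107→1, 107→1, 126→2, 145→3
Mean rank = (1 + 1 + 2 + 3) / 4 = 1.75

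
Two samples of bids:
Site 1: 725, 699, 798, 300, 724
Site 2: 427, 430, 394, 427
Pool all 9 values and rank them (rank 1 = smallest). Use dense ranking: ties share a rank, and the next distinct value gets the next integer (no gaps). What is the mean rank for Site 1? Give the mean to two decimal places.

Sorted (ascending): 300, 394, 427, 427, 430, 699, 724, 725, 798
The 2 values of 427 share dense rank 3.
Remaining distinct values take the next consecutive integers.
Site 1 values → pooled ranks: 725→7, 699→5, 798→8, 300→1, 724→6
Mean rank = (7 + 5 + 8 + 1 + 6) / 5 = 5.40

5.40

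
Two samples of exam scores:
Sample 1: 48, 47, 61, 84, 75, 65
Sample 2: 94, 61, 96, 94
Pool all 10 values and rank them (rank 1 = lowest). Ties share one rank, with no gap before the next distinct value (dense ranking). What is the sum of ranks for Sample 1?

Sorted (ascending): 47, 48, 61, 61, 65, 75, 84, 94, 94, 96
The 2 values of 61 share dense rank 3.
The 2 values of 94 share dense rank 7.
Remaining distinct values take the next consecutive integers.
Sample 1 values → pooled ranks: 48→2, 47→1, 61→3, 84→6, 75→5, 65→4
Rank sum = 2 + 1 + 3 + 6 + 5 + 4 = 21

21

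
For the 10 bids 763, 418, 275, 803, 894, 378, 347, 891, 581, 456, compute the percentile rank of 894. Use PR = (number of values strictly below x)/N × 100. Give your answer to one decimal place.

N = 10.
Strictly below 894: 9. Equal to 894: 1.
PR = 9/10 × 100 = 90.0

90.0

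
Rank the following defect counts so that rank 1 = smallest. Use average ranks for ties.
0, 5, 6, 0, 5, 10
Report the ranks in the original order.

1.5, 3.5, 5, 1.5, 3.5, 6

Sorted (ascending): 0, 0, 5, 5, 6, 10
The 2 values of 0 occupy positions 1–2 → average rank (1+2)/2 = 1.5.
The 2 values of 5 occupy positions 3–4 → average rank (3+4)/2 = 3.5.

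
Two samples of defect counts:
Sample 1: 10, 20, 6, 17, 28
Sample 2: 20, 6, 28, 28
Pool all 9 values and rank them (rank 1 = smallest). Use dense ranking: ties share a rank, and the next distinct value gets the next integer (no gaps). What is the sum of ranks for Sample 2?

15

Sorted (ascending): 6, 6, 10, 17, 20, 20, 28, 28, 28
The 2 values of 6 share dense rank 1.
The 2 values of 20 share dense rank 4.
The 3 values of 28 share dense rank 5.
Remaining distinct values take the next consecutive integers.
Sample 2 values → pooled ranks: 20→4, 6→1, 28→5, 28→5
Rank sum = 4 + 1 + 5 + 5 = 15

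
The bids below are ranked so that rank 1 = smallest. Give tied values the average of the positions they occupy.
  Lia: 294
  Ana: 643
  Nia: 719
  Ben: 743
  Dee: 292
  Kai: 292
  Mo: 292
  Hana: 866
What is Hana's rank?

Sorted (ascending): 292, 292, 292, 294, 643, 719, 743, 866
The 3 values of 292 occupy positions 1–3 → average rank 2.
Hana has value 866 → rank 8.

8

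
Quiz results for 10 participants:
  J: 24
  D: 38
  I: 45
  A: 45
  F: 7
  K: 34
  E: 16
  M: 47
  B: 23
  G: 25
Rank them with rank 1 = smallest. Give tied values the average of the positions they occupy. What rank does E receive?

2

Sorted (ascending): 7, 16, 23, 24, 25, 34, 38, 45, 45, 47
The 2 values of 45 occupy positions 8–9 → average rank (8+9)/2 = 8.5.
E has value 16 → rank 2.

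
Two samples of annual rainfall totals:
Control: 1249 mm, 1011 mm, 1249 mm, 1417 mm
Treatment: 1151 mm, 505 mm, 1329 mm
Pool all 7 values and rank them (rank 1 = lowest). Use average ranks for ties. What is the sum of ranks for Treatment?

Sorted (ascending): 505, 1011, 1151, 1249, 1249, 1329, 1417
The 2 values of 1249 occupy positions 4–5 → average rank (4+5)/2 = 4.5.
Treatment values → pooled ranks: 1151→3, 505→1, 1329→6
Rank sum = 3 + 1 + 6 = 10

10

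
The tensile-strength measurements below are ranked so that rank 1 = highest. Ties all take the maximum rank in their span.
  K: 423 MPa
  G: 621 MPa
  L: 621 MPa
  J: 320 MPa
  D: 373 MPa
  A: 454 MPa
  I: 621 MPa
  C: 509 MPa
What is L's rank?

Sorted (descending): 621, 621, 621, 509, 454, 423, 373, 320
The 3 values of 621 occupy positions 1–3 → each gets rank 3.
L has value 621 MPa → rank 3.

3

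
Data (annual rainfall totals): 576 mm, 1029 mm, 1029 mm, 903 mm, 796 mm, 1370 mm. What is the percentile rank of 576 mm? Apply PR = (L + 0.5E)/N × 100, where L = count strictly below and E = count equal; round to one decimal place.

N = 6.
Strictly below 576: 0. Equal to 576: 1.
PR = (0 + 0.5·1)/6 × 100 = 8.3

8.3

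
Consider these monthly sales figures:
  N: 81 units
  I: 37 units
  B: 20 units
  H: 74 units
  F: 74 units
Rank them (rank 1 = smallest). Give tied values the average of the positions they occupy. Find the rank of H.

Sorted (ascending): 20, 37, 74, 74, 81
The 2 values of 74 occupy positions 3–4 → average rank (3+4)/2 = 3.5.
H has value 74 units → rank 3.5.

3.5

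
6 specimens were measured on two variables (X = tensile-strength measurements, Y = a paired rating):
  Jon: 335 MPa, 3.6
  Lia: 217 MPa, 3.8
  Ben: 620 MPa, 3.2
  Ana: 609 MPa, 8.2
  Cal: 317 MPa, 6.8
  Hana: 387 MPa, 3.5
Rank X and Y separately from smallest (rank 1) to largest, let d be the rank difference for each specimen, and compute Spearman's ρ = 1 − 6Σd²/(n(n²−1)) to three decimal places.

-0.371

Ranks of variable 1: 3, 1, 6, 5, 2, 4
Ranks of variable 2: 3, 4, 1, 6, 5, 2
d = r₁ − r₂: 0, -3, 5, -1, -3, 2
d²: 0, 9, 25, 1, 9, 4; Σd² = 48
ρ = 1 − 6·48/(6·35) = 1 − 288/210 = -0.371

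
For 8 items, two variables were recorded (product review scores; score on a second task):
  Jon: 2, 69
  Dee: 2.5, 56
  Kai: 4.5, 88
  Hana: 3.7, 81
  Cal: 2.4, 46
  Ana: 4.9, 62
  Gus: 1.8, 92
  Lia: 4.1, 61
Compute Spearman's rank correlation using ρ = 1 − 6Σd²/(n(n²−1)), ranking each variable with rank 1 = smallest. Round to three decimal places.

Ranks of variable 1: 2, 4, 7, 5, 3, 8, 1, 6
Ranks of variable 2: 5, 2, 7, 6, 1, 4, 8, 3
d = r₁ − r₂: -3, 2, 0, -1, 2, 4, -7, 3
d²: 9, 4, 0, 1, 4, 16, 49, 9; Σd² = 92
ρ = 1 − 6·92/(8·63) = 1 − 552/504 = -0.095

-0.095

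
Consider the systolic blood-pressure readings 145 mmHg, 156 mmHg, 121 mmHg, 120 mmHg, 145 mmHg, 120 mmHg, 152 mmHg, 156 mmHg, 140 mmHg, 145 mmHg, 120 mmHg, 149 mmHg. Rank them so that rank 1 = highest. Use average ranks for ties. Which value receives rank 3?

152

Sorted (descending): 156, 156, 152, 149, 145, 145, 145, 140, 121, 120, 120, 120
The 2 values of 156 occupy positions 1–2 → average rank (1+2)/2 = 1.5.
The 3 values of 145 occupy positions 5–7 → average rank 6.
The 3 values of 120 occupy positions 10–12 → average rank 11.
Rank 3 → value 152.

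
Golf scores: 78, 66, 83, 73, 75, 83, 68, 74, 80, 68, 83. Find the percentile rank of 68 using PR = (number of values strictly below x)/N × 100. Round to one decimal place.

9.1

N = 11.
Strictly below 68: 1. Equal to 68: 2.
PR = 1/11 × 100 = 9.1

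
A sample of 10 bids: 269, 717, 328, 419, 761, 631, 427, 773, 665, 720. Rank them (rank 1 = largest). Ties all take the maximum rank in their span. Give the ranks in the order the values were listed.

10, 4, 9, 8, 2, 6, 7, 1, 5, 3

Sorted (descending): 773, 761, 720, 717, 665, 631, 427, 419, 328, 269
No ties — each value takes its position as its rank.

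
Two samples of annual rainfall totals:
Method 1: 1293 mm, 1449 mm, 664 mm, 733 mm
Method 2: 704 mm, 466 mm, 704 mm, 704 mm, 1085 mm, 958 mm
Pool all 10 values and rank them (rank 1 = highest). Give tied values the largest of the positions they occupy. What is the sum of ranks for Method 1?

17

Sorted (descending): 1449, 1293, 1085, 958, 733, 704, 704, 704, 664, 466
The 3 values of 704 occupy positions 6–8 → each gets rank 8.
Method 1 values → pooled ranks: 1293→2, 1449→1, 664→9, 733→5
Rank sum = 2 + 1 + 9 + 5 = 17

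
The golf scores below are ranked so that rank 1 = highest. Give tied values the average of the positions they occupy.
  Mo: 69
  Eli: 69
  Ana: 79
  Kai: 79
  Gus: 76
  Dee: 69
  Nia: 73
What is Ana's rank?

Sorted (descending): 79, 79, 76, 73, 69, 69, 69
The 2 values of 79 occupy positions 1–2 → average rank (1+2)/2 = 1.5.
The 3 values of 69 occupy positions 5–7 → average rank 6.
Ana has value 79 → rank 1.5.

1.5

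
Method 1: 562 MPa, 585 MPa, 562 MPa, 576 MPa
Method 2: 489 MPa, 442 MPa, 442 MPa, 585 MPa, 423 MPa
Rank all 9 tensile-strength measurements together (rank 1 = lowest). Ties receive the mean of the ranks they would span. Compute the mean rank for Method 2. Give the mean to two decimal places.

3.70

Sorted (ascending): 423, 442, 442, 489, 562, 562, 576, 585, 585
The 2 values of 442 occupy positions 2–3 → average rank (2+3)/2 = 2.5.
The 2 values of 562 occupy positions 5–6 → average rank (5+6)/2 = 5.5.
The 2 values of 585 occupy positions 8–9 → average rank (8+9)/2 = 8.5.
Method 2 values → pooled ranks: 489→4, 442→2.5, 442→2.5, 585→8.5, 423→1
Mean rank = (4 + 2.5 + 2.5 + 8.5 + 1) / 5 = 3.70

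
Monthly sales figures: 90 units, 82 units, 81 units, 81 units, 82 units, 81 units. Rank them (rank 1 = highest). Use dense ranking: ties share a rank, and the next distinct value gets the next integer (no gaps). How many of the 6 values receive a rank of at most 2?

3

Sorted (descending): 90, 82, 82, 81, 81, 81
The 2 values of 82 share dense rank 2.
The 3 values of 81 share dense rank 3.
Remaining distinct values take the next consecutive integers.
Ranks ≤ 2: {1, 2, 2} → 3 values.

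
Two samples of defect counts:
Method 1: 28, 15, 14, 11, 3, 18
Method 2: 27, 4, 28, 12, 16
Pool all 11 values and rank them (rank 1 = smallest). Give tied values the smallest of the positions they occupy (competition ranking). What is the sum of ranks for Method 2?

32

Sorted (ascending): 3, 4, 11, 12, 14, 15, 16, 18, 27, 28, 28
The 2 values of 28 occupy positions 10–11 → each gets rank 10.
Method 2 values → pooled ranks: 27→9, 4→2, 28→10, 12→4, 16→7
Rank sum = 9 + 2 + 10 + 4 + 7 = 32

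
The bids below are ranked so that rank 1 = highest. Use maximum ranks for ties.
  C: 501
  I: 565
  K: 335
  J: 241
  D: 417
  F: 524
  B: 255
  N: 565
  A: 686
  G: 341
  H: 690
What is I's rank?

Sorted (descending): 690, 686, 565, 565, 524, 501, 417, 341, 335, 255, 241
The 2 values of 565 occupy positions 3–4 → each gets rank 4.
I has value 565 → rank 4.

4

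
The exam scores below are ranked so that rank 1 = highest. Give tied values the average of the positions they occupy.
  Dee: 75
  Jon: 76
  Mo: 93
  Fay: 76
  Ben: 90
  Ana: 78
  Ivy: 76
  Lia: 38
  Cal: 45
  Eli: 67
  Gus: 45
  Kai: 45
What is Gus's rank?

Sorted (descending): 93, 90, 78, 76, 76, 76, 75, 67, 45, 45, 45, 38
The 3 values of 76 occupy positions 4–6 → average rank 5.
The 3 values of 45 occupy positions 9–11 → average rank 10.
Gus has value 45 → rank 10.

10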